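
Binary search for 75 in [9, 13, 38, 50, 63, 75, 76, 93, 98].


Step 1: lo=0, hi=8, mid=4, val=63
Step 2: lo=5, hi=8, mid=6, val=76
Step 3: lo=5, hi=5, mid=5, val=75

Found at index 5


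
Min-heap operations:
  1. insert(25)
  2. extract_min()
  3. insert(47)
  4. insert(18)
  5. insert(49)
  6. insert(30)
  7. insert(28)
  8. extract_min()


insert(25) -> [25]
extract_min()->25, []
insert(47) -> [47]
insert(18) -> [18, 47]
insert(49) -> [18, 47, 49]
insert(30) -> [18, 30, 49, 47]
insert(28) -> [18, 28, 49, 47, 30]
extract_min()->18, [28, 30, 49, 47]

Final heap: [28, 30, 49, 47]


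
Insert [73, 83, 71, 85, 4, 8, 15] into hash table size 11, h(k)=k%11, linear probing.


Insert 73: h=7 -> slot 7
Insert 83: h=6 -> slot 6
Insert 71: h=5 -> slot 5
Insert 85: h=8 -> slot 8
Insert 4: h=4 -> slot 4
Insert 8: h=8, 1 probes -> slot 9
Insert 15: h=4, 6 probes -> slot 10

Table: [None, None, None, None, 4, 71, 83, 73, 85, 8, 15]


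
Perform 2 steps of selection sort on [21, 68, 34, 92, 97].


Initial: [21, 68, 34, 92, 97]
Step 1: min=21 at 0
  Swap: [21, 68, 34, 92, 97]
Step 2: min=34 at 2
  Swap: [21, 34, 68, 92, 97]

After 2 steps: [21, 34, 68, 92, 97]


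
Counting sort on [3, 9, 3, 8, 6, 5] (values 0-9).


Input: [3, 9, 3, 8, 6, 5]
Counts: [0, 0, 0, 2, 0, 1, 1, 0, 1, 1]

Sorted: [3, 3, 5, 6, 8, 9]


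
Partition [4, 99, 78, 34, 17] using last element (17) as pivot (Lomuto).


Pivot: 17
  4 <= 17: advance i (no swap)
Place pivot at 1: [4, 17, 78, 34, 99]

Partitioned: [4, 17, 78, 34, 99]


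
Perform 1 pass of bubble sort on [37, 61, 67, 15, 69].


Initial: [37, 61, 67, 15, 69]
Pass 1: [37, 61, 15, 67, 69] (1 swaps)

After 1 pass: [37, 61, 15, 67, 69]


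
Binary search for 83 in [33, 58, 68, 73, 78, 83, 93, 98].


Step 1: lo=0, hi=7, mid=3, val=73
Step 2: lo=4, hi=7, mid=5, val=83

Found at index 5


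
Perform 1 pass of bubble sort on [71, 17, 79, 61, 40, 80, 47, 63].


Initial: [71, 17, 79, 61, 40, 80, 47, 63]
Pass 1: [17, 71, 61, 40, 79, 47, 63, 80] (5 swaps)

After 1 pass: [17, 71, 61, 40, 79, 47, 63, 80]


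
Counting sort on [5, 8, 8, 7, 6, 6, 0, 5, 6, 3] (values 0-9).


Input: [5, 8, 8, 7, 6, 6, 0, 5, 6, 3]
Counts: [1, 0, 0, 1, 0, 2, 3, 1, 2, 0]

Sorted: [0, 3, 5, 5, 6, 6, 6, 7, 8, 8]


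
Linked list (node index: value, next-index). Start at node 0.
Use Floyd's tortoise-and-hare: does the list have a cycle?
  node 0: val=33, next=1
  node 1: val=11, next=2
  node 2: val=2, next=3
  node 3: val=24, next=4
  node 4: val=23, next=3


Floyd's tortoise (slow, +1) and hare (fast, +2):
  init: slow=0, fast=0
  step 1: slow=1, fast=2
  step 2: slow=2, fast=4
  step 3: slow=3, fast=4
  step 4: slow=4, fast=4
  slow == fast at node 4: cycle detected

Cycle: yes


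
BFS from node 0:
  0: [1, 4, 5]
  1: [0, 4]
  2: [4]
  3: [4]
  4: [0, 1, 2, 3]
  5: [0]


Visit 0, enqueue [1, 4, 5]
Visit 1, enqueue []
Visit 4, enqueue [2, 3]
Visit 5, enqueue []
Visit 2, enqueue []
Visit 3, enqueue []

BFS order: [0, 1, 4, 5, 2, 3]


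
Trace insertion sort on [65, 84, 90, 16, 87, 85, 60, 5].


Initial: [65, 84, 90, 16, 87, 85, 60, 5]
Insert 84: [65, 84, 90, 16, 87, 85, 60, 5]
Insert 90: [65, 84, 90, 16, 87, 85, 60, 5]
Insert 16: [16, 65, 84, 90, 87, 85, 60, 5]
Insert 87: [16, 65, 84, 87, 90, 85, 60, 5]
Insert 85: [16, 65, 84, 85, 87, 90, 60, 5]
Insert 60: [16, 60, 65, 84, 85, 87, 90, 5]
Insert 5: [5, 16, 60, 65, 84, 85, 87, 90]

Sorted: [5, 16, 60, 65, 84, 85, 87, 90]


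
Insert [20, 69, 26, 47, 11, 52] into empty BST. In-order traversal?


Insert 20: root
Insert 69: R from 20
Insert 26: R from 20 -> L from 69
Insert 47: R from 20 -> L from 69 -> R from 26
Insert 11: L from 20
Insert 52: R from 20 -> L from 69 -> R from 26 -> R from 47

In-order: [11, 20, 26, 47, 52, 69]


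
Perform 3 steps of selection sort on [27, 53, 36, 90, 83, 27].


Initial: [27, 53, 36, 90, 83, 27]
Step 1: min=27 at 0
  Swap: [27, 53, 36, 90, 83, 27]
Step 2: min=27 at 5
  Swap: [27, 27, 36, 90, 83, 53]
Step 3: min=36 at 2
  Swap: [27, 27, 36, 90, 83, 53]

After 3 steps: [27, 27, 36, 90, 83, 53]


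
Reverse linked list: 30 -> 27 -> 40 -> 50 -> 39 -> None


Step 1: curr=30, set curr.next=prev(None) | reversed so far: 30
Step 2: curr=27, set curr.next=prev(30) | reversed so far: 27 -> 30
Step 3: curr=40, set curr.next=prev(27) | reversed so far: 40 -> 27 -> 30
Step 4: curr=50, set curr.next=prev(40) | reversed so far: 50 -> 40 -> 27 -> 30
Step 5: curr=39, set curr.next=prev(50) | reversed so far: 39 -> 50 -> 40 -> 27 -> 30

39 -> 50 -> 40 -> 27 -> 30 -> None


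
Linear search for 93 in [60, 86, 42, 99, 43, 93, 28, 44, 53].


i=0: 60!=93
i=1: 86!=93
i=2: 42!=93
i=3: 99!=93
i=4: 43!=93
i=5: 93==93 found!

Found at 5, 6 comps


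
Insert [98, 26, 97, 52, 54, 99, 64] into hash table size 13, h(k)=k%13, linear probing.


Insert 98: h=7 -> slot 7
Insert 26: h=0 -> slot 0
Insert 97: h=6 -> slot 6
Insert 52: h=0, 1 probes -> slot 1
Insert 54: h=2 -> slot 2
Insert 99: h=8 -> slot 8
Insert 64: h=12 -> slot 12

Table: [26, 52, 54, None, None, None, 97, 98, 99, None, None, None, 64]


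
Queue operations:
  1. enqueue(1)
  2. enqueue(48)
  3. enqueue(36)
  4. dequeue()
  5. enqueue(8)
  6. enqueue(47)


enqueue(1) -> [1]
enqueue(48) -> [1, 48]
enqueue(36) -> [1, 48, 36]
dequeue()->1, [48, 36]
enqueue(8) -> [48, 36, 8]
enqueue(47) -> [48, 36, 8, 47]

Final queue: [48, 36, 8, 47]


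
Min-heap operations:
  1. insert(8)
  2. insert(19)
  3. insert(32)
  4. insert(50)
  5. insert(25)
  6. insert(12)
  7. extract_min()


insert(8) -> [8]
insert(19) -> [8, 19]
insert(32) -> [8, 19, 32]
insert(50) -> [8, 19, 32, 50]
insert(25) -> [8, 19, 32, 50, 25]
insert(12) -> [8, 19, 12, 50, 25, 32]
extract_min()->8, [12, 19, 32, 50, 25]

Final heap: [12, 19, 32, 50, 25]


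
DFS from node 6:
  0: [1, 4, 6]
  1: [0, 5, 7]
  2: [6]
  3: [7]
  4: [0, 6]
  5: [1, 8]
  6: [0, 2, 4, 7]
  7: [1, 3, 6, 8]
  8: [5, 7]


Visit 6, push [7, 4, 2, 0]
Visit 0, push [4, 1]
Visit 1, push [7, 5]
Visit 5, push [8]
Visit 8, push [7]
Visit 7, push [3]
Visit 3, push []
Visit 4, push []
Visit 2, push []

DFS order: [6, 0, 1, 5, 8, 7, 3, 4, 2]


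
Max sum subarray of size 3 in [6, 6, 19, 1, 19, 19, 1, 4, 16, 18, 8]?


[0:3]: 31
[1:4]: 26
[2:5]: 39
[3:6]: 39
[4:7]: 39
[5:8]: 24
[6:9]: 21
[7:10]: 38
[8:11]: 42

Max: 42 at [8:11]


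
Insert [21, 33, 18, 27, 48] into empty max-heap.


Insert 21: [21]
Insert 33: [33, 21]
Insert 18: [33, 21, 18]
Insert 27: [33, 27, 18, 21]
Insert 48: [48, 33, 18, 21, 27]

Final heap: [48, 33, 18, 21, 27]


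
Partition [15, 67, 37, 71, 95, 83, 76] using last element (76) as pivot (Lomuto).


Pivot: 76
  15 <= 76: advance i (no swap)
  67 <= 76: advance i (no swap)
  37 <= 76: advance i (no swap)
  71 <= 76: advance i (no swap)
Place pivot at 4: [15, 67, 37, 71, 76, 83, 95]

Partitioned: [15, 67, 37, 71, 76, 83, 95]


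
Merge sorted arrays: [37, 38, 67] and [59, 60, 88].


Take 37 from A
Take 38 from A
Take 59 from B
Take 60 from B
Take 67 from A

Merged: [37, 38, 59, 60, 67, 88]


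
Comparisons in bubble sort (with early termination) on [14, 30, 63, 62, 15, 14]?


Algorithm: bubble sort (with early termination)
Input: [14, 30, 63, 62, 15, 14]
Sorted: [14, 14, 15, 30, 62, 63]

15


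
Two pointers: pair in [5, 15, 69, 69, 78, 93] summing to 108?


lo=0(5)+hi=5(93)=98
lo=1(15)+hi=5(93)=108

Yes: 15+93=108


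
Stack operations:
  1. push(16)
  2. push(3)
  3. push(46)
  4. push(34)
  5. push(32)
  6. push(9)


push(16) -> [16]
push(3) -> [16, 3]
push(46) -> [16, 3, 46]
push(34) -> [16, 3, 46, 34]
push(32) -> [16, 3, 46, 34, 32]
push(9) -> [16, 3, 46, 34, 32, 9]

Final stack: [16, 3, 46, 34, 32, 9]


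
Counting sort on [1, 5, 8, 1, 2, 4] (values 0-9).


Input: [1, 5, 8, 1, 2, 4]
Counts: [0, 2, 1, 0, 1, 1, 0, 0, 1, 0]

Sorted: [1, 1, 2, 4, 5, 8]


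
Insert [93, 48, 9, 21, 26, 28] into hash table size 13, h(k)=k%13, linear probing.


Insert 93: h=2 -> slot 2
Insert 48: h=9 -> slot 9
Insert 9: h=9, 1 probes -> slot 10
Insert 21: h=8 -> slot 8
Insert 26: h=0 -> slot 0
Insert 28: h=2, 1 probes -> slot 3

Table: [26, None, 93, 28, None, None, None, None, 21, 48, 9, None, None]


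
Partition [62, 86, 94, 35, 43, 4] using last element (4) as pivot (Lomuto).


Pivot: 4
Place pivot at 0: [4, 86, 94, 35, 43, 62]

Partitioned: [4, 86, 94, 35, 43, 62]


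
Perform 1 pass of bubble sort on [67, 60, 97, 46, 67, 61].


Initial: [67, 60, 97, 46, 67, 61]
Pass 1: [60, 67, 46, 67, 61, 97] (4 swaps)

After 1 pass: [60, 67, 46, 67, 61, 97]


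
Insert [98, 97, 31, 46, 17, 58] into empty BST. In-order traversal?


Insert 98: root
Insert 97: L from 98
Insert 31: L from 98 -> L from 97
Insert 46: L from 98 -> L from 97 -> R from 31
Insert 17: L from 98 -> L from 97 -> L from 31
Insert 58: L from 98 -> L from 97 -> R from 31 -> R from 46

In-order: [17, 31, 46, 58, 97, 98]


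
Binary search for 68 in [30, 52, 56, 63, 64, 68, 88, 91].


Step 1: lo=0, hi=7, mid=3, val=63
Step 2: lo=4, hi=7, mid=5, val=68

Found at index 5


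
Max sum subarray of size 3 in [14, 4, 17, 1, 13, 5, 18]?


[0:3]: 35
[1:4]: 22
[2:5]: 31
[3:6]: 19
[4:7]: 36

Max: 36 at [4:7]


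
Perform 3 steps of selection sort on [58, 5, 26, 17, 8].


Initial: [58, 5, 26, 17, 8]
Step 1: min=5 at 1
  Swap: [5, 58, 26, 17, 8]
Step 2: min=8 at 4
  Swap: [5, 8, 26, 17, 58]
Step 3: min=17 at 3
  Swap: [5, 8, 17, 26, 58]

After 3 steps: [5, 8, 17, 26, 58]


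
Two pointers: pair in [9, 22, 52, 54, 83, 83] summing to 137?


lo=0(9)+hi=5(83)=92
lo=1(22)+hi=5(83)=105
lo=2(52)+hi=5(83)=135
lo=3(54)+hi=5(83)=137

Yes: 54+83=137


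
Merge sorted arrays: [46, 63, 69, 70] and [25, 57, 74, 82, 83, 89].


Take 25 from B
Take 46 from A
Take 57 from B
Take 63 from A
Take 69 from A
Take 70 from A

Merged: [25, 46, 57, 63, 69, 70, 74, 82, 83, 89]


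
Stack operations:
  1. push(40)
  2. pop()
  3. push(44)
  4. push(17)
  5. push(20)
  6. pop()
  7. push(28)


push(40) -> [40]
pop()->40, []
push(44) -> [44]
push(17) -> [44, 17]
push(20) -> [44, 17, 20]
pop()->20, [44, 17]
push(28) -> [44, 17, 28]

Final stack: [44, 17, 28]


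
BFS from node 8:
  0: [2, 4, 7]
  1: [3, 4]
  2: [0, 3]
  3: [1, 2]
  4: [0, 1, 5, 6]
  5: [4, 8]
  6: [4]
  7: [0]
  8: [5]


Visit 8, enqueue [5]
Visit 5, enqueue [4]
Visit 4, enqueue [0, 1, 6]
Visit 0, enqueue [2, 7]
Visit 1, enqueue [3]
Visit 6, enqueue []
Visit 2, enqueue []
Visit 7, enqueue []
Visit 3, enqueue []

BFS order: [8, 5, 4, 0, 1, 6, 2, 7, 3]


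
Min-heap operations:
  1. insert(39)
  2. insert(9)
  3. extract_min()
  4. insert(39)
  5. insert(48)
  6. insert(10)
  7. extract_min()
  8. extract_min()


insert(39) -> [39]
insert(9) -> [9, 39]
extract_min()->9, [39]
insert(39) -> [39, 39]
insert(48) -> [39, 39, 48]
insert(10) -> [10, 39, 48, 39]
extract_min()->10, [39, 39, 48]
extract_min()->39, [39, 48]

Final heap: [39, 48]


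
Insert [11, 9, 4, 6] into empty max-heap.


Insert 11: [11]
Insert 9: [11, 9]
Insert 4: [11, 9, 4]
Insert 6: [11, 9, 4, 6]

Final heap: [11, 9, 4, 6]


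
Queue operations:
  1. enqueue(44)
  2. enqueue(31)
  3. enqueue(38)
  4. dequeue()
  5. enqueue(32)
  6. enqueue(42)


enqueue(44) -> [44]
enqueue(31) -> [44, 31]
enqueue(38) -> [44, 31, 38]
dequeue()->44, [31, 38]
enqueue(32) -> [31, 38, 32]
enqueue(42) -> [31, 38, 32, 42]

Final queue: [31, 38, 32, 42]


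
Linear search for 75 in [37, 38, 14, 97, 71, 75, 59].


i=0: 37!=75
i=1: 38!=75
i=2: 14!=75
i=3: 97!=75
i=4: 71!=75
i=5: 75==75 found!

Found at 5, 6 comps


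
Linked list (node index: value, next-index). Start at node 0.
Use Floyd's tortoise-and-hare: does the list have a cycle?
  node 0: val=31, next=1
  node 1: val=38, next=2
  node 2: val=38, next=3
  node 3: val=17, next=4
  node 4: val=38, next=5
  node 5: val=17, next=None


Floyd's tortoise (slow, +1) and hare (fast, +2):
  init: slow=0, fast=0
  step 1: slow=1, fast=2
  step 2: slow=2, fast=4
  step 3: fast 4->5->None, no cycle

Cycle: no


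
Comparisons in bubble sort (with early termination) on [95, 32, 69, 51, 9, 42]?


Algorithm: bubble sort (with early termination)
Input: [95, 32, 69, 51, 9, 42]
Sorted: [9, 32, 42, 51, 69, 95]

15


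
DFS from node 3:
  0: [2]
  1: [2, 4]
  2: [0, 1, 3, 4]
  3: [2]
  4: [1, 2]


Visit 3, push [2]
Visit 2, push [4, 1, 0]
Visit 0, push []
Visit 1, push [4]
Visit 4, push []

DFS order: [3, 2, 0, 1, 4]


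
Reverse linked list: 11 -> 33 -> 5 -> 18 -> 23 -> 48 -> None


Step 1: curr=11, set curr.next=prev(None) | reversed so far: 11
Step 2: curr=33, set curr.next=prev(11) | reversed so far: 33 -> 11
Step 3: curr=5, set curr.next=prev(33) | reversed so far: 5 -> 33 -> 11
Step 4: curr=18, set curr.next=prev(5) | reversed so far: 18 -> 5 -> 33 -> 11
Step 5: curr=23, set curr.next=prev(18) | reversed so far: 23 -> 18 -> 5 -> 33 -> 11
Step 6: curr=48, set curr.next=prev(23) | reversed so far: 48 -> 23 -> 18 -> 5 -> 33 -> 11

48 -> 23 -> 18 -> 5 -> 33 -> 11 -> None


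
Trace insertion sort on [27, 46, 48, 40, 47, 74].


Initial: [27, 46, 48, 40, 47, 74]
Insert 46: [27, 46, 48, 40, 47, 74]
Insert 48: [27, 46, 48, 40, 47, 74]
Insert 40: [27, 40, 46, 48, 47, 74]
Insert 47: [27, 40, 46, 47, 48, 74]
Insert 74: [27, 40, 46, 47, 48, 74]

Sorted: [27, 40, 46, 47, 48, 74]


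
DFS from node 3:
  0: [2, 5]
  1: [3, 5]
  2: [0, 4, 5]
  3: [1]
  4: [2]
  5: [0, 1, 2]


Visit 3, push [1]
Visit 1, push [5]
Visit 5, push [2, 0]
Visit 0, push [2]
Visit 2, push [4]
Visit 4, push []

DFS order: [3, 1, 5, 0, 2, 4]


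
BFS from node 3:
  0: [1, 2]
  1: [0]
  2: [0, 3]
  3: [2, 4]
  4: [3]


Visit 3, enqueue [2, 4]
Visit 2, enqueue [0]
Visit 4, enqueue []
Visit 0, enqueue [1]
Visit 1, enqueue []

BFS order: [3, 2, 4, 0, 1]


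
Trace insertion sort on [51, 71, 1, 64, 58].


Initial: [51, 71, 1, 64, 58]
Insert 71: [51, 71, 1, 64, 58]
Insert 1: [1, 51, 71, 64, 58]
Insert 64: [1, 51, 64, 71, 58]
Insert 58: [1, 51, 58, 64, 71]

Sorted: [1, 51, 58, 64, 71]


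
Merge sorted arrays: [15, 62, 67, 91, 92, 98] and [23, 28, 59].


Take 15 from A
Take 23 from B
Take 28 from B
Take 59 from B

Merged: [15, 23, 28, 59, 62, 67, 91, 92, 98]


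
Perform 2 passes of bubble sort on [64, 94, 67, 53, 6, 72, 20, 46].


Initial: [64, 94, 67, 53, 6, 72, 20, 46]
Pass 1: [64, 67, 53, 6, 72, 20, 46, 94] (6 swaps)
Pass 2: [64, 53, 6, 67, 20, 46, 72, 94] (4 swaps)

After 2 passes: [64, 53, 6, 67, 20, 46, 72, 94]


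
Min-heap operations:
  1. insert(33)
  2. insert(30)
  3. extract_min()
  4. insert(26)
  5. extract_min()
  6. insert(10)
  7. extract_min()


insert(33) -> [33]
insert(30) -> [30, 33]
extract_min()->30, [33]
insert(26) -> [26, 33]
extract_min()->26, [33]
insert(10) -> [10, 33]
extract_min()->10, [33]

Final heap: [33]


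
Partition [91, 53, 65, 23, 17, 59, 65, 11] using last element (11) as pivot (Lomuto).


Pivot: 11
Place pivot at 0: [11, 53, 65, 23, 17, 59, 65, 91]

Partitioned: [11, 53, 65, 23, 17, 59, 65, 91]


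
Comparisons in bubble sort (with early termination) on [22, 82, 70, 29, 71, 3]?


Algorithm: bubble sort (with early termination)
Input: [22, 82, 70, 29, 71, 3]
Sorted: [3, 22, 29, 70, 71, 82]

15


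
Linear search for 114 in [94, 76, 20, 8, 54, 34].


i=0: 94!=114
i=1: 76!=114
i=2: 20!=114
i=3: 8!=114
i=4: 54!=114
i=5: 34!=114

Not found, 6 comps


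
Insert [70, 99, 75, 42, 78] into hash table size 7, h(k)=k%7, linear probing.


Insert 70: h=0 -> slot 0
Insert 99: h=1 -> slot 1
Insert 75: h=5 -> slot 5
Insert 42: h=0, 2 probes -> slot 2
Insert 78: h=1, 2 probes -> slot 3

Table: [70, 99, 42, 78, None, 75, None]


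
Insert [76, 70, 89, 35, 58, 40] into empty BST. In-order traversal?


Insert 76: root
Insert 70: L from 76
Insert 89: R from 76
Insert 35: L from 76 -> L from 70
Insert 58: L from 76 -> L from 70 -> R from 35
Insert 40: L from 76 -> L from 70 -> R from 35 -> L from 58

In-order: [35, 40, 58, 70, 76, 89]


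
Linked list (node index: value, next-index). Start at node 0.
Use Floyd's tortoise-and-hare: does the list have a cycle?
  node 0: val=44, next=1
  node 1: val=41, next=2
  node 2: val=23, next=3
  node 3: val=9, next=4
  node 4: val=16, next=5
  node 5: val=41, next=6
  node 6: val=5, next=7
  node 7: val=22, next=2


Floyd's tortoise (slow, +1) and hare (fast, +2):
  init: slow=0, fast=0
  step 1: slow=1, fast=2
  step 2: slow=2, fast=4
  step 3: slow=3, fast=6
  step 4: slow=4, fast=2
  step 5: slow=5, fast=4
  step 6: slow=6, fast=6
  slow == fast at node 6: cycle detected

Cycle: yes


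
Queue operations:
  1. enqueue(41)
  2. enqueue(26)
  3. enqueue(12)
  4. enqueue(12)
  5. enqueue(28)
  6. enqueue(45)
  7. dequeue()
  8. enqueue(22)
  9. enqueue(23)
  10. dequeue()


enqueue(41) -> [41]
enqueue(26) -> [41, 26]
enqueue(12) -> [41, 26, 12]
enqueue(12) -> [41, 26, 12, 12]
enqueue(28) -> [41, 26, 12, 12, 28]
enqueue(45) -> [41, 26, 12, 12, 28, 45]
dequeue()->41, [26, 12, 12, 28, 45]
enqueue(22) -> [26, 12, 12, 28, 45, 22]
enqueue(23) -> [26, 12, 12, 28, 45, 22, 23]
dequeue()->26, [12, 12, 28, 45, 22, 23]

Final queue: [12, 12, 28, 45, 22, 23]


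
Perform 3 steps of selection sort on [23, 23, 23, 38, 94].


Initial: [23, 23, 23, 38, 94]
Step 1: min=23 at 0
  Swap: [23, 23, 23, 38, 94]
Step 2: min=23 at 1
  Swap: [23, 23, 23, 38, 94]
Step 3: min=23 at 2
  Swap: [23, 23, 23, 38, 94]

After 3 steps: [23, 23, 23, 38, 94]


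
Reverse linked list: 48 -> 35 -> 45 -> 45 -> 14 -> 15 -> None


Step 1: curr=48, set curr.next=prev(None) | reversed so far: 48
Step 2: curr=35, set curr.next=prev(48) | reversed so far: 35 -> 48
Step 3: curr=45, set curr.next=prev(35) | reversed so far: 45 -> 35 -> 48
Step 4: curr=45, set curr.next=prev(45) | reversed so far: 45 -> 45 -> 35 -> 48
Step 5: curr=14, set curr.next=prev(45) | reversed so far: 14 -> 45 -> 45 -> 35 -> 48
Step 6: curr=15, set curr.next=prev(14) | reversed so far: 15 -> 14 -> 45 -> 45 -> 35 -> 48

15 -> 14 -> 45 -> 45 -> 35 -> 48 -> None


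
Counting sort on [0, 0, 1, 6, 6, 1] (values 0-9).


Input: [0, 0, 1, 6, 6, 1]
Counts: [2, 2, 0, 0, 0, 0, 2, 0, 0, 0]

Sorted: [0, 0, 1, 1, 6, 6]


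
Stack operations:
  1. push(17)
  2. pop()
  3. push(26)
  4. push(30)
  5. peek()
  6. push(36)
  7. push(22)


push(17) -> [17]
pop()->17, []
push(26) -> [26]
push(30) -> [26, 30]
peek()->30
push(36) -> [26, 30, 36]
push(22) -> [26, 30, 36, 22]

Final stack: [26, 30, 36, 22]


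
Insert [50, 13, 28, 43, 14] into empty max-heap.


Insert 50: [50]
Insert 13: [50, 13]
Insert 28: [50, 13, 28]
Insert 43: [50, 43, 28, 13]
Insert 14: [50, 43, 28, 13, 14]

Final heap: [50, 43, 28, 13, 14]


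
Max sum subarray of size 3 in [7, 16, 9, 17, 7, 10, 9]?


[0:3]: 32
[1:4]: 42
[2:5]: 33
[3:6]: 34
[4:7]: 26

Max: 42 at [1:4]


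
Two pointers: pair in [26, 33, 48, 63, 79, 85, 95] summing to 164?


lo=0(26)+hi=6(95)=121
lo=1(33)+hi=6(95)=128
lo=2(48)+hi=6(95)=143
lo=3(63)+hi=6(95)=158
lo=4(79)+hi=6(95)=174
lo=4(79)+hi=5(85)=164

Yes: 79+85=164


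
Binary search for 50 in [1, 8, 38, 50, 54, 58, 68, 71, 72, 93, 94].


Step 1: lo=0, hi=10, mid=5, val=58
Step 2: lo=0, hi=4, mid=2, val=38
Step 3: lo=3, hi=4, mid=3, val=50

Found at index 3


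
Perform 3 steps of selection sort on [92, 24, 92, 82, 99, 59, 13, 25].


Initial: [92, 24, 92, 82, 99, 59, 13, 25]
Step 1: min=13 at 6
  Swap: [13, 24, 92, 82, 99, 59, 92, 25]
Step 2: min=24 at 1
  Swap: [13, 24, 92, 82, 99, 59, 92, 25]
Step 3: min=25 at 7
  Swap: [13, 24, 25, 82, 99, 59, 92, 92]

After 3 steps: [13, 24, 25, 82, 99, 59, 92, 92]


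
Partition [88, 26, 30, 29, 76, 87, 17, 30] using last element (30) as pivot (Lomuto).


Pivot: 30
  26 <= 30: swap -> [26, 88, 30, 29, 76, 87, 17, 30]
  30 <= 30: swap -> [26, 30, 88, 29, 76, 87, 17, 30]
  29 <= 30: swap -> [26, 30, 29, 88, 76, 87, 17, 30]
  17 <= 30: swap -> [26, 30, 29, 17, 76, 87, 88, 30]
Place pivot at 4: [26, 30, 29, 17, 30, 87, 88, 76]

Partitioned: [26, 30, 29, 17, 30, 87, 88, 76]


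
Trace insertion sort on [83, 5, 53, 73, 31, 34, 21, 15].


Initial: [83, 5, 53, 73, 31, 34, 21, 15]
Insert 5: [5, 83, 53, 73, 31, 34, 21, 15]
Insert 53: [5, 53, 83, 73, 31, 34, 21, 15]
Insert 73: [5, 53, 73, 83, 31, 34, 21, 15]
Insert 31: [5, 31, 53, 73, 83, 34, 21, 15]
Insert 34: [5, 31, 34, 53, 73, 83, 21, 15]
Insert 21: [5, 21, 31, 34, 53, 73, 83, 15]
Insert 15: [5, 15, 21, 31, 34, 53, 73, 83]

Sorted: [5, 15, 21, 31, 34, 53, 73, 83]


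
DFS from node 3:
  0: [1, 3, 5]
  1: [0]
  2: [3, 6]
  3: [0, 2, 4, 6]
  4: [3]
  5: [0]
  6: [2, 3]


Visit 3, push [6, 4, 2, 0]
Visit 0, push [5, 1]
Visit 1, push []
Visit 5, push []
Visit 2, push [6]
Visit 6, push []
Visit 4, push []

DFS order: [3, 0, 1, 5, 2, 6, 4]


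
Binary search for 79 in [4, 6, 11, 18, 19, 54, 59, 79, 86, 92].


Step 1: lo=0, hi=9, mid=4, val=19
Step 2: lo=5, hi=9, mid=7, val=79

Found at index 7


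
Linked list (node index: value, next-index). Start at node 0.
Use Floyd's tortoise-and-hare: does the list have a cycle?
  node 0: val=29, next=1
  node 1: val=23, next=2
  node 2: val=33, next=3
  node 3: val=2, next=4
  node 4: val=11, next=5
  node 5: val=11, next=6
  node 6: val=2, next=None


Floyd's tortoise (slow, +1) and hare (fast, +2):
  init: slow=0, fast=0
  step 1: slow=1, fast=2
  step 2: slow=2, fast=4
  step 3: slow=3, fast=6
  step 4: fast -> None, no cycle

Cycle: no


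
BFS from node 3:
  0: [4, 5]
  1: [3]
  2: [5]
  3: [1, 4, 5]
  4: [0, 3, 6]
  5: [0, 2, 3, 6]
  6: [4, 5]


Visit 3, enqueue [1, 4, 5]
Visit 1, enqueue []
Visit 4, enqueue [0, 6]
Visit 5, enqueue [2]
Visit 0, enqueue []
Visit 6, enqueue []
Visit 2, enqueue []

BFS order: [3, 1, 4, 5, 0, 6, 2]


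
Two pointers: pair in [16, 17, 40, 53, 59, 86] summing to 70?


lo=0(16)+hi=5(86)=102
lo=0(16)+hi=4(59)=75
lo=0(16)+hi=3(53)=69
lo=1(17)+hi=3(53)=70

Yes: 17+53=70


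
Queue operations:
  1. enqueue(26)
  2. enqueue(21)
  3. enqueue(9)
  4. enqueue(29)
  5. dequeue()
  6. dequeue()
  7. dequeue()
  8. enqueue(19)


enqueue(26) -> [26]
enqueue(21) -> [26, 21]
enqueue(9) -> [26, 21, 9]
enqueue(29) -> [26, 21, 9, 29]
dequeue()->26, [21, 9, 29]
dequeue()->21, [9, 29]
dequeue()->9, [29]
enqueue(19) -> [29, 19]

Final queue: [29, 19]


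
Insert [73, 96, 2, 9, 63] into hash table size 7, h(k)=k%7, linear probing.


Insert 73: h=3 -> slot 3
Insert 96: h=5 -> slot 5
Insert 2: h=2 -> slot 2
Insert 9: h=2, 2 probes -> slot 4
Insert 63: h=0 -> slot 0

Table: [63, None, 2, 73, 9, 96, None]


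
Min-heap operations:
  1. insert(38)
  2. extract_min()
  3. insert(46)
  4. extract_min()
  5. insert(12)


insert(38) -> [38]
extract_min()->38, []
insert(46) -> [46]
extract_min()->46, []
insert(12) -> [12]

Final heap: [12]


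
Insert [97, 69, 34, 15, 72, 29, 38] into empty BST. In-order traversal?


Insert 97: root
Insert 69: L from 97
Insert 34: L from 97 -> L from 69
Insert 15: L from 97 -> L from 69 -> L from 34
Insert 72: L from 97 -> R from 69
Insert 29: L from 97 -> L from 69 -> L from 34 -> R from 15
Insert 38: L from 97 -> L from 69 -> R from 34

In-order: [15, 29, 34, 38, 69, 72, 97]


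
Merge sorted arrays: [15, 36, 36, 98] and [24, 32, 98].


Take 15 from A
Take 24 from B
Take 32 from B
Take 36 from A
Take 36 from A
Take 98 from A

Merged: [15, 24, 32, 36, 36, 98, 98]


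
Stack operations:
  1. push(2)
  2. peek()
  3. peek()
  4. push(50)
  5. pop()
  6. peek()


push(2) -> [2]
peek()->2
peek()->2
push(50) -> [2, 50]
pop()->50, [2]
peek()->2

Final stack: [2]


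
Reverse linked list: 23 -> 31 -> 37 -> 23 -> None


Step 1: curr=23, set curr.next=prev(None) | reversed so far: 23
Step 2: curr=31, set curr.next=prev(23) | reversed so far: 31 -> 23
Step 3: curr=37, set curr.next=prev(31) | reversed so far: 37 -> 31 -> 23
Step 4: curr=23, set curr.next=prev(37) | reversed so far: 23 -> 37 -> 31 -> 23

23 -> 37 -> 31 -> 23 -> None


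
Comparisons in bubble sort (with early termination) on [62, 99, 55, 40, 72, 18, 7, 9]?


Algorithm: bubble sort (with early termination)
Input: [62, 99, 55, 40, 72, 18, 7, 9]
Sorted: [7, 9, 18, 40, 55, 62, 72, 99]

28


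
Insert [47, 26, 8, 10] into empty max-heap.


Insert 47: [47]
Insert 26: [47, 26]
Insert 8: [47, 26, 8]
Insert 10: [47, 26, 8, 10]

Final heap: [47, 26, 8, 10]


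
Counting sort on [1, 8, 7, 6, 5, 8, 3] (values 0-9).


Input: [1, 8, 7, 6, 5, 8, 3]
Counts: [0, 1, 0, 1, 0, 1, 1, 1, 2, 0]

Sorted: [1, 3, 5, 6, 7, 8, 8]


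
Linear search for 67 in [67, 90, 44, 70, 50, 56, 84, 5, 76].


i=0: 67==67 found!

Found at 0, 1 comps


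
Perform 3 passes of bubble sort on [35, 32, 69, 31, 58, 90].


Initial: [35, 32, 69, 31, 58, 90]
Pass 1: [32, 35, 31, 58, 69, 90] (3 swaps)
Pass 2: [32, 31, 35, 58, 69, 90] (1 swaps)
Pass 3: [31, 32, 35, 58, 69, 90] (1 swaps)

After 3 passes: [31, 32, 35, 58, 69, 90]


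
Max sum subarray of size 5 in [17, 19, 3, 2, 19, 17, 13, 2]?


[0:5]: 60
[1:6]: 60
[2:7]: 54
[3:8]: 53

Max: 60 at [0:5]


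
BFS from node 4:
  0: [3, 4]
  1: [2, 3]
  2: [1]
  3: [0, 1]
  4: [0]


Visit 4, enqueue [0]
Visit 0, enqueue [3]
Visit 3, enqueue [1]
Visit 1, enqueue [2]
Visit 2, enqueue []

BFS order: [4, 0, 3, 1, 2]


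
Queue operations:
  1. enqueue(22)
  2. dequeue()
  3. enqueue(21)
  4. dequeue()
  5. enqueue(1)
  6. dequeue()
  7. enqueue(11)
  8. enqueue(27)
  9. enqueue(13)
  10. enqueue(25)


enqueue(22) -> [22]
dequeue()->22, []
enqueue(21) -> [21]
dequeue()->21, []
enqueue(1) -> [1]
dequeue()->1, []
enqueue(11) -> [11]
enqueue(27) -> [11, 27]
enqueue(13) -> [11, 27, 13]
enqueue(25) -> [11, 27, 13, 25]

Final queue: [11, 27, 13, 25]


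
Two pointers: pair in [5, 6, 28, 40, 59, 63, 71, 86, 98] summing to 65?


lo=0(5)+hi=8(98)=103
lo=0(5)+hi=7(86)=91
lo=0(5)+hi=6(71)=76
lo=0(5)+hi=5(63)=68
lo=0(5)+hi=4(59)=64
lo=1(6)+hi=4(59)=65

Yes: 6+59=65


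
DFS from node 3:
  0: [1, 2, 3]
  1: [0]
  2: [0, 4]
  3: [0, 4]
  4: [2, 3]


Visit 3, push [4, 0]
Visit 0, push [2, 1]
Visit 1, push []
Visit 2, push [4]
Visit 4, push []

DFS order: [3, 0, 1, 2, 4]


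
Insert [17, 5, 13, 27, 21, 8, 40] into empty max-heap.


Insert 17: [17]
Insert 5: [17, 5]
Insert 13: [17, 5, 13]
Insert 27: [27, 17, 13, 5]
Insert 21: [27, 21, 13, 5, 17]
Insert 8: [27, 21, 13, 5, 17, 8]
Insert 40: [40, 21, 27, 5, 17, 8, 13]

Final heap: [40, 21, 27, 5, 17, 8, 13]


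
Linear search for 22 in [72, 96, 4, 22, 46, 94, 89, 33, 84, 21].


i=0: 72!=22
i=1: 96!=22
i=2: 4!=22
i=3: 22==22 found!

Found at 3, 4 comps


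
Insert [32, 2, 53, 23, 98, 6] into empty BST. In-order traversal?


Insert 32: root
Insert 2: L from 32
Insert 53: R from 32
Insert 23: L from 32 -> R from 2
Insert 98: R from 32 -> R from 53
Insert 6: L from 32 -> R from 2 -> L from 23

In-order: [2, 6, 23, 32, 53, 98]


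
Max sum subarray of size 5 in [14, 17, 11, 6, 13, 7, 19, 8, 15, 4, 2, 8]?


[0:5]: 61
[1:6]: 54
[2:7]: 56
[3:8]: 53
[4:9]: 62
[5:10]: 53
[6:11]: 48
[7:12]: 37

Max: 62 at [4:9]


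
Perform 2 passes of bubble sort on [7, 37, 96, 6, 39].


Initial: [7, 37, 96, 6, 39]
Pass 1: [7, 37, 6, 39, 96] (2 swaps)
Pass 2: [7, 6, 37, 39, 96] (1 swaps)

After 2 passes: [7, 6, 37, 39, 96]


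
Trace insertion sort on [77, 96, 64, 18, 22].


Initial: [77, 96, 64, 18, 22]
Insert 96: [77, 96, 64, 18, 22]
Insert 64: [64, 77, 96, 18, 22]
Insert 18: [18, 64, 77, 96, 22]
Insert 22: [18, 22, 64, 77, 96]

Sorted: [18, 22, 64, 77, 96]


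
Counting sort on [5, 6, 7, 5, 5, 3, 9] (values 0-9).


Input: [5, 6, 7, 5, 5, 3, 9]
Counts: [0, 0, 0, 1, 0, 3, 1, 1, 0, 1]

Sorted: [3, 5, 5, 5, 6, 7, 9]


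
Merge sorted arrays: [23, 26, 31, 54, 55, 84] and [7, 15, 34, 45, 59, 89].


Take 7 from B
Take 15 from B
Take 23 from A
Take 26 from A
Take 31 from A
Take 34 from B
Take 45 from B
Take 54 from A
Take 55 from A
Take 59 from B
Take 84 from A

Merged: [7, 15, 23, 26, 31, 34, 45, 54, 55, 59, 84, 89]


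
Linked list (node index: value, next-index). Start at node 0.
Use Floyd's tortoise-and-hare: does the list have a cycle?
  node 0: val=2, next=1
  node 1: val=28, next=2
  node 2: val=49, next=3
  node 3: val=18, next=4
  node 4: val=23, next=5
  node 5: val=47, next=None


Floyd's tortoise (slow, +1) and hare (fast, +2):
  init: slow=0, fast=0
  step 1: slow=1, fast=2
  step 2: slow=2, fast=4
  step 3: fast 4->5->None, no cycle

Cycle: no


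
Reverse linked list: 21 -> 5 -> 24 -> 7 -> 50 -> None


Step 1: curr=21, set curr.next=prev(None) | reversed so far: 21
Step 2: curr=5, set curr.next=prev(21) | reversed so far: 5 -> 21
Step 3: curr=24, set curr.next=prev(5) | reversed so far: 24 -> 5 -> 21
Step 4: curr=7, set curr.next=prev(24) | reversed so far: 7 -> 24 -> 5 -> 21
Step 5: curr=50, set curr.next=prev(7) | reversed so far: 50 -> 7 -> 24 -> 5 -> 21

50 -> 7 -> 24 -> 5 -> 21 -> None


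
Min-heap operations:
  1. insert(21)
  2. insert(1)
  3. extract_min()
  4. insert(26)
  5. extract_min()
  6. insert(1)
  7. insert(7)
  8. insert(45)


insert(21) -> [21]
insert(1) -> [1, 21]
extract_min()->1, [21]
insert(26) -> [21, 26]
extract_min()->21, [26]
insert(1) -> [1, 26]
insert(7) -> [1, 26, 7]
insert(45) -> [1, 26, 7, 45]

Final heap: [1, 26, 7, 45]


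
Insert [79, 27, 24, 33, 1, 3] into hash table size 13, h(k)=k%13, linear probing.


Insert 79: h=1 -> slot 1
Insert 27: h=1, 1 probes -> slot 2
Insert 24: h=11 -> slot 11
Insert 33: h=7 -> slot 7
Insert 1: h=1, 2 probes -> slot 3
Insert 3: h=3, 1 probes -> slot 4

Table: [None, 79, 27, 1, 3, None, None, 33, None, None, None, 24, None]


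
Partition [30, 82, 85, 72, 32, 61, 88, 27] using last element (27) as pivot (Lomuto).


Pivot: 27
Place pivot at 0: [27, 82, 85, 72, 32, 61, 88, 30]

Partitioned: [27, 82, 85, 72, 32, 61, 88, 30]


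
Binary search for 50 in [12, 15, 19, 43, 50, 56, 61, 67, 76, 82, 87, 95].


Step 1: lo=0, hi=11, mid=5, val=56
Step 2: lo=0, hi=4, mid=2, val=19
Step 3: lo=3, hi=4, mid=3, val=43
Step 4: lo=4, hi=4, mid=4, val=50

Found at index 4


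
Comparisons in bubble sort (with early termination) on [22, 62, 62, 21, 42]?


Algorithm: bubble sort (with early termination)
Input: [22, 62, 62, 21, 42]
Sorted: [21, 22, 42, 62, 62]

10


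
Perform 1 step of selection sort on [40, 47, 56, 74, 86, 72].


Initial: [40, 47, 56, 74, 86, 72]
Step 1: min=40 at 0
  Swap: [40, 47, 56, 74, 86, 72]

After 1 step: [40, 47, 56, 74, 86, 72]


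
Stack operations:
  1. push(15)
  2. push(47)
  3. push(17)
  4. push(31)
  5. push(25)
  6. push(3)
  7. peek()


push(15) -> [15]
push(47) -> [15, 47]
push(17) -> [15, 47, 17]
push(31) -> [15, 47, 17, 31]
push(25) -> [15, 47, 17, 31, 25]
push(3) -> [15, 47, 17, 31, 25, 3]
peek()->3

Final stack: [15, 47, 17, 31, 25, 3]


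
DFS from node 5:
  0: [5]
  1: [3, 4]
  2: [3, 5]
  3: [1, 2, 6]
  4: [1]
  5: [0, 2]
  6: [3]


Visit 5, push [2, 0]
Visit 0, push []
Visit 2, push [3]
Visit 3, push [6, 1]
Visit 1, push [4]
Visit 4, push []
Visit 6, push []

DFS order: [5, 0, 2, 3, 1, 4, 6]


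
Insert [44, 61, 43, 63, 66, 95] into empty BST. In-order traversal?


Insert 44: root
Insert 61: R from 44
Insert 43: L from 44
Insert 63: R from 44 -> R from 61
Insert 66: R from 44 -> R from 61 -> R from 63
Insert 95: R from 44 -> R from 61 -> R from 63 -> R from 66

In-order: [43, 44, 61, 63, 66, 95]


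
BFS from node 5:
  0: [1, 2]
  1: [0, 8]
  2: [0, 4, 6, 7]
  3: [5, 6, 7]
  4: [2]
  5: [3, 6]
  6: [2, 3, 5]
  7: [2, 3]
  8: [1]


Visit 5, enqueue [3, 6]
Visit 3, enqueue [7]
Visit 6, enqueue [2]
Visit 7, enqueue []
Visit 2, enqueue [0, 4]
Visit 0, enqueue [1]
Visit 4, enqueue []
Visit 1, enqueue [8]
Visit 8, enqueue []

BFS order: [5, 3, 6, 7, 2, 0, 4, 1, 8]


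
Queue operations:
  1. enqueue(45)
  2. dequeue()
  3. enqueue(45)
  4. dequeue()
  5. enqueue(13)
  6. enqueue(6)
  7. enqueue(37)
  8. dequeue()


enqueue(45) -> [45]
dequeue()->45, []
enqueue(45) -> [45]
dequeue()->45, []
enqueue(13) -> [13]
enqueue(6) -> [13, 6]
enqueue(37) -> [13, 6, 37]
dequeue()->13, [6, 37]

Final queue: [6, 37]


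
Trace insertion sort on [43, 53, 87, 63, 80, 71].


Initial: [43, 53, 87, 63, 80, 71]
Insert 53: [43, 53, 87, 63, 80, 71]
Insert 87: [43, 53, 87, 63, 80, 71]
Insert 63: [43, 53, 63, 87, 80, 71]
Insert 80: [43, 53, 63, 80, 87, 71]
Insert 71: [43, 53, 63, 71, 80, 87]

Sorted: [43, 53, 63, 71, 80, 87]


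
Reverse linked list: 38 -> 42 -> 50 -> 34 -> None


Step 1: curr=38, set curr.next=prev(None) | reversed so far: 38
Step 2: curr=42, set curr.next=prev(38) | reversed so far: 42 -> 38
Step 3: curr=50, set curr.next=prev(42) | reversed so far: 50 -> 42 -> 38
Step 4: curr=34, set curr.next=prev(50) | reversed so far: 34 -> 50 -> 42 -> 38

34 -> 50 -> 42 -> 38 -> None


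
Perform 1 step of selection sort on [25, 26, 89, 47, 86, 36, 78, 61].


Initial: [25, 26, 89, 47, 86, 36, 78, 61]
Step 1: min=25 at 0
  Swap: [25, 26, 89, 47, 86, 36, 78, 61]

After 1 step: [25, 26, 89, 47, 86, 36, 78, 61]


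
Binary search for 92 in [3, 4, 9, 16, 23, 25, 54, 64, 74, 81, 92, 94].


Step 1: lo=0, hi=11, mid=5, val=25
Step 2: lo=6, hi=11, mid=8, val=74
Step 3: lo=9, hi=11, mid=10, val=92

Found at index 10


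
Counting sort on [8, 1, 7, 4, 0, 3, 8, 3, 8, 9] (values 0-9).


Input: [8, 1, 7, 4, 0, 3, 8, 3, 8, 9]
Counts: [1, 1, 0, 2, 1, 0, 0, 1, 3, 1]

Sorted: [0, 1, 3, 3, 4, 7, 8, 8, 8, 9]


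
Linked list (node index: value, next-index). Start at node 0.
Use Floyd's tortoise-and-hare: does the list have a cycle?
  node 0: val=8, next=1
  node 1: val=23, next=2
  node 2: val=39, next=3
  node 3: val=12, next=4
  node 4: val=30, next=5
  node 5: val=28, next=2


Floyd's tortoise (slow, +1) and hare (fast, +2):
  init: slow=0, fast=0
  step 1: slow=1, fast=2
  step 2: slow=2, fast=4
  step 3: slow=3, fast=2
  step 4: slow=4, fast=4
  slow == fast at node 4: cycle detected

Cycle: yes


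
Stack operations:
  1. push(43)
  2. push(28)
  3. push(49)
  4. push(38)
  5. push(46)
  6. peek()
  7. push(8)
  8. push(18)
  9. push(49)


push(43) -> [43]
push(28) -> [43, 28]
push(49) -> [43, 28, 49]
push(38) -> [43, 28, 49, 38]
push(46) -> [43, 28, 49, 38, 46]
peek()->46
push(8) -> [43, 28, 49, 38, 46, 8]
push(18) -> [43, 28, 49, 38, 46, 8, 18]
push(49) -> [43, 28, 49, 38, 46, 8, 18, 49]

Final stack: [43, 28, 49, 38, 46, 8, 18, 49]


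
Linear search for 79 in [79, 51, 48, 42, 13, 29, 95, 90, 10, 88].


i=0: 79==79 found!

Found at 0, 1 comps


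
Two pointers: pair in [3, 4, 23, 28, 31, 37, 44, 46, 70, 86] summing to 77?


lo=0(3)+hi=9(86)=89
lo=0(3)+hi=8(70)=73
lo=1(4)+hi=8(70)=74
lo=2(23)+hi=8(70)=93
lo=2(23)+hi=7(46)=69
lo=3(28)+hi=7(46)=74
lo=4(31)+hi=7(46)=77

Yes: 31+46=77


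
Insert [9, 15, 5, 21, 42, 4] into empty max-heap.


Insert 9: [9]
Insert 15: [15, 9]
Insert 5: [15, 9, 5]
Insert 21: [21, 15, 5, 9]
Insert 42: [42, 21, 5, 9, 15]
Insert 4: [42, 21, 5, 9, 15, 4]

Final heap: [42, 21, 5, 9, 15, 4]


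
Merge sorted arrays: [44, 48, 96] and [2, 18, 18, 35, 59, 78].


Take 2 from B
Take 18 from B
Take 18 from B
Take 35 from B
Take 44 from A
Take 48 from A
Take 59 from B
Take 78 from B

Merged: [2, 18, 18, 35, 44, 48, 59, 78, 96]


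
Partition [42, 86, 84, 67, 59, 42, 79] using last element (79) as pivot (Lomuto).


Pivot: 79
  42 <= 79: advance i (no swap)
  67 <= 79: swap -> [42, 67, 84, 86, 59, 42, 79]
  59 <= 79: swap -> [42, 67, 59, 86, 84, 42, 79]
  42 <= 79: swap -> [42, 67, 59, 42, 84, 86, 79]
Place pivot at 4: [42, 67, 59, 42, 79, 86, 84]

Partitioned: [42, 67, 59, 42, 79, 86, 84]


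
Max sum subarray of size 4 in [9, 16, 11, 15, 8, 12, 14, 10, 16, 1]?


[0:4]: 51
[1:5]: 50
[2:6]: 46
[3:7]: 49
[4:8]: 44
[5:9]: 52
[6:10]: 41

Max: 52 at [5:9]


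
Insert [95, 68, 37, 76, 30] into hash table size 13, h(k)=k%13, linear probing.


Insert 95: h=4 -> slot 4
Insert 68: h=3 -> slot 3
Insert 37: h=11 -> slot 11
Insert 76: h=11, 1 probes -> slot 12
Insert 30: h=4, 1 probes -> slot 5

Table: [None, None, None, 68, 95, 30, None, None, None, None, None, 37, 76]


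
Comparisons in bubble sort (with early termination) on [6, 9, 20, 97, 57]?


Algorithm: bubble sort (with early termination)
Input: [6, 9, 20, 97, 57]
Sorted: [6, 9, 20, 57, 97]

7


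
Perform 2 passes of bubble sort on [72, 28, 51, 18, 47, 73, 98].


Initial: [72, 28, 51, 18, 47, 73, 98]
Pass 1: [28, 51, 18, 47, 72, 73, 98] (4 swaps)
Pass 2: [28, 18, 47, 51, 72, 73, 98] (2 swaps)

After 2 passes: [28, 18, 47, 51, 72, 73, 98]


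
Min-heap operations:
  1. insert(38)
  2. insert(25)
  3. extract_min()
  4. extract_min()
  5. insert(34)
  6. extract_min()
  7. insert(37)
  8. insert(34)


insert(38) -> [38]
insert(25) -> [25, 38]
extract_min()->25, [38]
extract_min()->38, []
insert(34) -> [34]
extract_min()->34, []
insert(37) -> [37]
insert(34) -> [34, 37]

Final heap: [34, 37]


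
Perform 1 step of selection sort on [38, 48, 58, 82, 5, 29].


Initial: [38, 48, 58, 82, 5, 29]
Step 1: min=5 at 4
  Swap: [5, 48, 58, 82, 38, 29]

After 1 step: [5, 48, 58, 82, 38, 29]


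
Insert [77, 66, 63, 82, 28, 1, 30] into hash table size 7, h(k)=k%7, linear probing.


Insert 77: h=0 -> slot 0
Insert 66: h=3 -> slot 3
Insert 63: h=0, 1 probes -> slot 1
Insert 82: h=5 -> slot 5
Insert 28: h=0, 2 probes -> slot 2
Insert 1: h=1, 3 probes -> slot 4
Insert 30: h=2, 4 probes -> slot 6

Table: [77, 63, 28, 66, 1, 82, 30]


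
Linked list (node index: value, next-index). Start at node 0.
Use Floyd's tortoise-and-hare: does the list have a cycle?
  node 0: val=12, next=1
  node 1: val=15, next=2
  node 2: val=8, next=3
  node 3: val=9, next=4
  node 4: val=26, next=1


Floyd's tortoise (slow, +1) and hare (fast, +2):
  init: slow=0, fast=0
  step 1: slow=1, fast=2
  step 2: slow=2, fast=4
  step 3: slow=3, fast=2
  step 4: slow=4, fast=4
  slow == fast at node 4: cycle detected

Cycle: yes


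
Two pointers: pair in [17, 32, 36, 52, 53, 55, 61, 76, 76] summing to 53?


lo=0(17)+hi=8(76)=93
lo=0(17)+hi=7(76)=93
lo=0(17)+hi=6(61)=78
lo=0(17)+hi=5(55)=72
lo=0(17)+hi=4(53)=70
lo=0(17)+hi=3(52)=69
lo=0(17)+hi=2(36)=53

Yes: 17+36=53


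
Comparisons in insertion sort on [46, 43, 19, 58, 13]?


Algorithm: insertion sort
Input: [46, 43, 19, 58, 13]
Sorted: [13, 19, 43, 46, 58]

8


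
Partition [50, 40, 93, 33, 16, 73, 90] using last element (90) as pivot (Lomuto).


Pivot: 90
  50 <= 90: advance i (no swap)
  40 <= 90: advance i (no swap)
  33 <= 90: swap -> [50, 40, 33, 93, 16, 73, 90]
  16 <= 90: swap -> [50, 40, 33, 16, 93, 73, 90]
  73 <= 90: swap -> [50, 40, 33, 16, 73, 93, 90]
Place pivot at 5: [50, 40, 33, 16, 73, 90, 93]

Partitioned: [50, 40, 33, 16, 73, 90, 93]


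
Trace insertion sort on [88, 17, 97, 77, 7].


Initial: [88, 17, 97, 77, 7]
Insert 17: [17, 88, 97, 77, 7]
Insert 97: [17, 88, 97, 77, 7]
Insert 77: [17, 77, 88, 97, 7]
Insert 7: [7, 17, 77, 88, 97]

Sorted: [7, 17, 77, 88, 97]


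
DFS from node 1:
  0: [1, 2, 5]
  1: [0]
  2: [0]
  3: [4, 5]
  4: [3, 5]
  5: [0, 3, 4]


Visit 1, push [0]
Visit 0, push [5, 2]
Visit 2, push []
Visit 5, push [4, 3]
Visit 3, push [4]
Visit 4, push []

DFS order: [1, 0, 2, 5, 3, 4]


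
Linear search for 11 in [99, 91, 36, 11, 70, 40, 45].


i=0: 99!=11
i=1: 91!=11
i=2: 36!=11
i=3: 11==11 found!

Found at 3, 4 comps


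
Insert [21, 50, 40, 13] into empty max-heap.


Insert 21: [21]
Insert 50: [50, 21]
Insert 40: [50, 21, 40]
Insert 13: [50, 21, 40, 13]

Final heap: [50, 21, 40, 13]


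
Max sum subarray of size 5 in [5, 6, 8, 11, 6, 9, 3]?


[0:5]: 36
[1:6]: 40
[2:7]: 37

Max: 40 at [1:6]


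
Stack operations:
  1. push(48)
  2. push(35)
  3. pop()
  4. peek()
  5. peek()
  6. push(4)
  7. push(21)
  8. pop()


push(48) -> [48]
push(35) -> [48, 35]
pop()->35, [48]
peek()->48
peek()->48
push(4) -> [48, 4]
push(21) -> [48, 4, 21]
pop()->21, [48, 4]

Final stack: [48, 4]
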